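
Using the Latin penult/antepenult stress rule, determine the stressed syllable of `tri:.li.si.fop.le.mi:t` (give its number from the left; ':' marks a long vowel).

Classical Latin: stress the penult if heavy (long vowel or closed), else the antepenult.
Weights: 4 fop H, 5 le L, 6 mi:t H.
The penult (syllable 5, le) is light, so stress falls on the antepenult (syllable 4, fop).
Stress on syllable 4: tri:.li.si.ˈfop.le.mi:t.

4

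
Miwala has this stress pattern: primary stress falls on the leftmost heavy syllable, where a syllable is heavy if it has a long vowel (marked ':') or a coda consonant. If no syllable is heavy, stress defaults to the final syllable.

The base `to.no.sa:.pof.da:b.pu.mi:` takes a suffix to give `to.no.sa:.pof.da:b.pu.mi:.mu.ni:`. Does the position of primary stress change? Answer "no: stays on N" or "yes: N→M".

no: stays on 3

Base `to.no.sa:.pof.da:b.pu.mi:` (7 syllables):
  Weights: 1 to L, 2 no L, 3 sa: H, 4 pof H, 5 da:b H, 6 pu L, 7 mi: H.
  Heavy syllables in the domain: 3, 4, 5, 7. The leftmost is syllable 3 (sa:).
  → primary stress on syllable 3.
Suffixed `to.no.sa:.pof.da:b.pu.mi:.mu.ni:` (9 syllables):
  Weights: 1 to L, 2 no L, 3 sa: H, 4 pof H, 5 da:b H, 6 pu L, 7 mi: H, 8 mu L, 9 ni: H.
  Heavy syllables in the domain: 3, 4, 5, 7, 9. The leftmost is syllable 3 (sa:).
  → primary stress on syllable 3.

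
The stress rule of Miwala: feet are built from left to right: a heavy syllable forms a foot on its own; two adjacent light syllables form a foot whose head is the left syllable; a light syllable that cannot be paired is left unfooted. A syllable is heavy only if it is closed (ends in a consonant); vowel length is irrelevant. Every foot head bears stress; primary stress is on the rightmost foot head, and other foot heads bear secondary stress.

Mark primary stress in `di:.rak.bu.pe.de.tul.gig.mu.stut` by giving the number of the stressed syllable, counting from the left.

Weights: 1 di: L, 2 rak H, 3 bu L, 4 pe L, 5 de L, 6 tul H, 7 gig H, 8 mu L, 9 stut H.
Parse left to right (heavy = foot alone; LL = one foot; stranded L unfooted): di: (ˈrak) (ˈbu.pe) de (ˈtul) (ˈgig) mu (ˈstut).
Foot heads: 2, 3, 6, 7, 9.
Primary stress on the rightmost head = syllable 9.
Primary stress: syllable 9 → di:.rak.bu.pe.de.tul.gig.mu.ˈstut.

9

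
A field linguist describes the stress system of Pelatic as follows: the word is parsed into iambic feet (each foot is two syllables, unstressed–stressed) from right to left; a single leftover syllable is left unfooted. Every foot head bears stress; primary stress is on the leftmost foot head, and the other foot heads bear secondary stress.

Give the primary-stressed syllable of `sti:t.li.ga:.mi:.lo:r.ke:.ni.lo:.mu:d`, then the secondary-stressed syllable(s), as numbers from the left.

Parse right to left into iambic (σˈσ) feet: sti:t (li.ˈga:) (mi:.ˈlo:r) (ke:.ˈni) (lo:.ˈmu:d). Syllable 1 is left unfooted.
Foot heads (stressed positions): 3, 5, 7, 9.
End Rule Leftmost: primary stress on the leftmost head = syllable 3.
Secondary stress on 5, 7, 9: sti:t.li.ˈga:.mi:.ˌlo:r.ke:.ˌni.lo:.ˌmu:d.

primary 3, secondary 5, 7, 9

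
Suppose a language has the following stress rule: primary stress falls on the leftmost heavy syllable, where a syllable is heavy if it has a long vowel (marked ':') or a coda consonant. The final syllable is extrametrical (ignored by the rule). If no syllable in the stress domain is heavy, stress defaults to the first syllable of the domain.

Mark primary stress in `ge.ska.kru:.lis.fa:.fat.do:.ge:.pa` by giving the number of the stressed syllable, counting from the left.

The final syllable (9, pa) is extrametrical; the stress domain is syllables 1–8.
Weights: 1 ge L, 2 ska L, 3 kru: H, 4 lis H, 5 fa: H, 6 fat H, 7 do: H, 8 ge: H.
Heavy syllables in the domain: 3, 4, 5, 6, 7, 8. The leftmost is syllable 3 (kru:).
Primary stress: syllable 3 → ge.ska.ˈkru:.lis.fa:.fat.do:.ge:.pa.

3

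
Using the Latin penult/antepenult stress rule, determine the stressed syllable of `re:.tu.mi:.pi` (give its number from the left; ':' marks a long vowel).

3

Classical Latin: stress the penult if heavy (long vowel or closed), else the antepenult.
Weights: 2 tu L, 3 mi: H, 4 pi L.
The penult (syllable 3, mi:) is heavy, so it takes stress.
Stress on syllable 3: re:.tu.ˈmi:.pi.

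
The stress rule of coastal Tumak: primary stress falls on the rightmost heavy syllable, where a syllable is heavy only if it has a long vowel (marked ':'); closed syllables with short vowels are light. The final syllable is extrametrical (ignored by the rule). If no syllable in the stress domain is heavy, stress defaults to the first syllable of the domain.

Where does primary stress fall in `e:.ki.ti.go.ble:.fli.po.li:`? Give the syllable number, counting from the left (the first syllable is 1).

The final syllable (8, li:) is extrametrical; the stress domain is syllables 1–7.
Weights: 1 e: H, 2 ki L, 3 ti L, 4 go L, 5 ble: H, 6 fli L, 7 po L.
Heavy syllables in the domain: 1, 5. The rightmost is syllable 5 (ble:).
Primary stress: syllable 5 → e:.ki.ti.go.ˈble:.fli.po.li:.

5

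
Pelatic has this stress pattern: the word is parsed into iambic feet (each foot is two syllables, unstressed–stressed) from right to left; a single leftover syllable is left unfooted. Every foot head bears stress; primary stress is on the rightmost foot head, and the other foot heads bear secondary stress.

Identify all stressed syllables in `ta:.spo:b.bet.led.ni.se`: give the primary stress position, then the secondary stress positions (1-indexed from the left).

Parse right to left into iambic (σˈσ) feet: (ta:.ˈspo:b) (bet.ˈled) (ni.ˈse).
Foot heads (stressed positions): 2, 4, 6.
End Rule Rightmost: primary stress on the rightmost head = syllable 6.
Secondary stress on 2, 4: ta:.ˌspo:b.bet.ˌled.ni.ˈse.

primary 6, secondary 2, 4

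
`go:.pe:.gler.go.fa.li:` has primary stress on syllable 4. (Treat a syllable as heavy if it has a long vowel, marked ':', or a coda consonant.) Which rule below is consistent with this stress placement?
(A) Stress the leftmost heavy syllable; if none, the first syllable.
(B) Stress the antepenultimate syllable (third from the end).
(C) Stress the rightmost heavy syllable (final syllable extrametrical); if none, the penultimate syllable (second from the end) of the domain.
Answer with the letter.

Rule A → syllable 1 (observed: 4).
Rule B → syllable 4 ✓.
Rule C → syllable 3 (observed: 4).

B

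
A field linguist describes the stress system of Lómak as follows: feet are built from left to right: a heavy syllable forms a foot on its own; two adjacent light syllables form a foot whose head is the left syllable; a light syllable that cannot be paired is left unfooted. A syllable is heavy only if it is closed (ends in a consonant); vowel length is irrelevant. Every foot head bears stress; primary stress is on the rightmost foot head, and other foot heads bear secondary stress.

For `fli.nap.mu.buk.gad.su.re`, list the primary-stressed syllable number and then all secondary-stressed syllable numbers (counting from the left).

Weights: 1 fli L, 2 nap H, 3 mu L, 4 buk H, 5 gad H, 6 su L, 7 re L.
Parse left to right (heavy = foot alone; LL = one foot; stranded L unfooted): fli (ˈnap) mu (ˈbuk) (ˈgad) (ˈsu.re).
Foot heads: 2, 4, 5, 6.
Primary stress on the rightmost head = syllable 6.
Secondary stress on 2, 4, 5: fli.ˌnap.mu.ˌbuk.ˌgad.ˈsu.re.

primary 6, secondary 2, 4, 5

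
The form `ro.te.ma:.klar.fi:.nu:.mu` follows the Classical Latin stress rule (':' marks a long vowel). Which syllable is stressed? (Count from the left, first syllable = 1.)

Classical Latin: stress the penult if heavy (long vowel or closed), else the antepenult.
Weights: 5 fi: H, 6 nu: H, 7 mu L.
The penult (syllable 6, nu:) is heavy, so it takes stress.
Stress on syllable 6: ro.te.ma:.klar.fi:.ˈnu:.mu.

6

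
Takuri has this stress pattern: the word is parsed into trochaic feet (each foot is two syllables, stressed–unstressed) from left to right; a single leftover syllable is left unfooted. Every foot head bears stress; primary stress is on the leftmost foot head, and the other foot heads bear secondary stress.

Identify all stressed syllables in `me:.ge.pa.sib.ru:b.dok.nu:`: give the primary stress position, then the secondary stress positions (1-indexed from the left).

primary 1, secondary 3, 5

Parse left to right into trochaic (ˈσσ) feet: (ˈme:.ge) (ˈpa.sib) (ˈru:b.dok) nu:. Syllable 7 is left unfooted.
Foot heads (stressed positions): 1, 3, 5.
End Rule Leftmost: primary stress on the leftmost head = syllable 1.
Secondary stress on 3, 5: ˈme:.ge.ˌpa.sib.ˌru:b.dok.nu:.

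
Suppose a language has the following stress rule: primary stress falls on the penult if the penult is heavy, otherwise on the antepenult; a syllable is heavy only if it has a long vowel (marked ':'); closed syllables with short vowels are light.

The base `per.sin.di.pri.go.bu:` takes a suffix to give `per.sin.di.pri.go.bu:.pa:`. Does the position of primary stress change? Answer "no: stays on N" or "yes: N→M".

yes: 4→6

Base `per.sin.di.pri.go.bu:` (6 syllables):
  Weights: 4 pri L, 5 go L, 6 bu: H.
  The penult (syllable 5, go) is light, so stress falls on the antepenult (syllable 4, pri).
  → primary stress on syllable 4.
Suffixed `per.sin.di.pri.go.bu:.pa:` (7 syllables):
  Weights: 5 go L, 6 bu: H, 7 pa: H.
  The penult (syllable 6, bu:) is heavy, so it takes stress.
  → primary stress on syllable 6.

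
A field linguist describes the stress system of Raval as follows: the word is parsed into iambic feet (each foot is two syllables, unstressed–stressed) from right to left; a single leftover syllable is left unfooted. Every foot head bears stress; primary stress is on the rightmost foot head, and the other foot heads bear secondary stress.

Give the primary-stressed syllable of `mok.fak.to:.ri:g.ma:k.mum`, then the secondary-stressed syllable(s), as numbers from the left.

Parse right to left into iambic (σˈσ) feet: (mok.ˈfak) (to:.ˈri:g) (ma:k.ˈmum).
Foot heads (stressed positions): 2, 4, 6.
End Rule Rightmost: primary stress on the rightmost head = syllable 6.
Secondary stress on 2, 4: mok.ˌfak.to:.ˌri:g.ma:k.ˈmum.

primary 6, secondary 2, 4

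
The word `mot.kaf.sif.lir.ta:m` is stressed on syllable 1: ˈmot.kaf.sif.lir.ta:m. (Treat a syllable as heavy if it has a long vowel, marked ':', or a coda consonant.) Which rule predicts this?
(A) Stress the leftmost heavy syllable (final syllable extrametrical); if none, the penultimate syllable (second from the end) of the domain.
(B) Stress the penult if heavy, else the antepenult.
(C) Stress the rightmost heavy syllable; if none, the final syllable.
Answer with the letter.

A

Rule A → syllable 1 ✓.
Rule B → syllable 4 (observed: 1).
Rule C → syllable 5 (observed: 1).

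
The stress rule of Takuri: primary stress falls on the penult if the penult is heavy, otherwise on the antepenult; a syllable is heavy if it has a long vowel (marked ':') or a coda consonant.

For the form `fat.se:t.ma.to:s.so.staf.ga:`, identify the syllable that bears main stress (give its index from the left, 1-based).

6

Weights: 5 so L, 6 staf H, 7 ga: H.
The penult (syllable 6, staf) is heavy, so it takes stress.
Primary stress: syllable 6 → fat.se:t.ma.to:s.so.ˈstaf.ga:.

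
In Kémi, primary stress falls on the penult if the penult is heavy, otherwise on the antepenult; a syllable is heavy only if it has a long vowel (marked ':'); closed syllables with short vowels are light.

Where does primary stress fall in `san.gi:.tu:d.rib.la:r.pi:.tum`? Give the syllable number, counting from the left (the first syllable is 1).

6

Weights: 5 la:r H, 6 pi: H, 7 tum L.
The penult (syllable 6, pi:) is heavy, so it takes stress.
Primary stress: syllable 6 → san.gi:.tu:d.rib.la:r.ˈpi:.tum.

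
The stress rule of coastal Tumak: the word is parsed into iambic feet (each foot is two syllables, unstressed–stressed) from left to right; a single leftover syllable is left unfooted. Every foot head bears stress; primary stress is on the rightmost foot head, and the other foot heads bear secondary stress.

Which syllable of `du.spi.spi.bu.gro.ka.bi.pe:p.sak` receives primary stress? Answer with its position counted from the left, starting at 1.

Parse left to right into iambic (σˈσ) feet: (du.ˈspi) (spi.ˈbu) (gro.ˈka) (bi.ˈpe:p) sak. Syllable 9 is left unfooted.
Foot heads (stressed positions): 2, 4, 6, 8.
End Rule Rightmost: primary stress on the rightmost head = syllable 8.
Primary stress: syllable 8 → du.spi.spi.bu.gro.ka.bi.ˈpe:p.sak.

8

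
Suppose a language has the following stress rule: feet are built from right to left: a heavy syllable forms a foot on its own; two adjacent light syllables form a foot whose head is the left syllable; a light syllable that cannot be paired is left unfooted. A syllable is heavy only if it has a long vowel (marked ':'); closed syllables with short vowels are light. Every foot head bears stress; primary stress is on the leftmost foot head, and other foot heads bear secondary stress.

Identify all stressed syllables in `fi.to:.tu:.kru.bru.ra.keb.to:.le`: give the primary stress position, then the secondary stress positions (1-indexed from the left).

primary 2, secondary 3, 4, 6, 8

Weights: 1 fi L, 2 to: H, 3 tu: H, 4 kru L, 5 bru L, 6 ra L, 7 keb L, 8 to: H, 9 le L.
Parse right to left (heavy = foot alone; LL = one foot; stranded L unfooted): fi (ˈto:) (ˈtu:) (ˈkru.bru) (ˈra.keb) (ˈto:) le.
Foot heads: 2, 3, 4, 6, 8.
Primary stress on the leftmost head = syllable 2.
Secondary stress on 3, 4, 6, 8: fi.ˈto:.ˌtu:.ˌkru.bru.ˌra.keb.ˌto:.le.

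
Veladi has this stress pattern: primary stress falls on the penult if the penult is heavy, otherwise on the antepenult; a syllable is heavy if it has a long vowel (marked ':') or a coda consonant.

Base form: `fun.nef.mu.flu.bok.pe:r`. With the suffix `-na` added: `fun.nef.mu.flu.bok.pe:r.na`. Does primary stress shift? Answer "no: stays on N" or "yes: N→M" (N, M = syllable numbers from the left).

Base `fun.nef.mu.flu.bok.pe:r` (6 syllables):
  Weights: 4 flu L, 5 bok H, 6 pe:r H.
  The penult (syllable 5, bok) is heavy, so it takes stress.
  → primary stress on syllable 5.
Suffixed `fun.nef.mu.flu.bok.pe:r.na` (7 syllables):
  Weights: 5 bok H, 6 pe:r H, 7 na L.
  The penult (syllable 6, pe:r) is heavy, so it takes stress.
  → primary stress on syllable 6.

yes: 5→6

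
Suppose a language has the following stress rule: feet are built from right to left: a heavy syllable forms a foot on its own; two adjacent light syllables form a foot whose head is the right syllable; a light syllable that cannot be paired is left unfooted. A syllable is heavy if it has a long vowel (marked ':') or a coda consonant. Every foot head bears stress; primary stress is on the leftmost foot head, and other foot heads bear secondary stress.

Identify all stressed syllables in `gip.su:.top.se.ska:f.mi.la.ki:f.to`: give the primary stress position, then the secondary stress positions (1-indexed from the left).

primary 1, secondary 2, 3, 5, 7, 8

Weights: 1 gip H, 2 su: H, 3 top H, 4 se L, 5 ska:f H, 6 mi L, 7 la L, 8 ki:f H, 9 to L.
Parse right to left (heavy = foot alone; LL = one foot; stranded L unfooted): (ˈgip) (ˈsu:) (ˈtop) se (ˈska:f) (mi.ˈla) (ˈki:f) to.
Foot heads: 1, 2, 3, 5, 7, 8.
Primary stress on the leftmost head = syllable 1.
Secondary stress on 2, 3, 5, 7, 8: ˈgip.ˌsu:.ˌtop.se.ˌska:f.mi.ˌla.ˌki:f.to.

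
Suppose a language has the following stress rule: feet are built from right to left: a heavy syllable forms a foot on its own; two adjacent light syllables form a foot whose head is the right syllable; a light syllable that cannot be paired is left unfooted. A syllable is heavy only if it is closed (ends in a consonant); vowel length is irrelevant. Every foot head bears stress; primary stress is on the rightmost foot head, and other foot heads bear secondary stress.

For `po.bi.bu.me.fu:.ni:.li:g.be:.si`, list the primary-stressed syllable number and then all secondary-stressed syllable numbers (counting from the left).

primary 9, secondary 2, 4, 6, 7

Weights: 1 po L, 2 bi L, 3 bu L, 4 me L, 5 fu: L, 6 ni: L, 7 li:g H, 8 be: L, 9 si L.
Parse right to left (heavy = foot alone; LL = one foot; stranded L unfooted): (po.ˈbi) (bu.ˈme) (fu:.ˈni:) (ˈli:g) (be:.ˈsi).
Foot heads: 2, 4, 6, 7, 9.
Primary stress on the rightmost head = syllable 9.
Secondary stress on 2, 4, 6, 7: po.ˌbi.bu.ˌme.fu:.ˌni:.ˌli:g.be:.ˈsi.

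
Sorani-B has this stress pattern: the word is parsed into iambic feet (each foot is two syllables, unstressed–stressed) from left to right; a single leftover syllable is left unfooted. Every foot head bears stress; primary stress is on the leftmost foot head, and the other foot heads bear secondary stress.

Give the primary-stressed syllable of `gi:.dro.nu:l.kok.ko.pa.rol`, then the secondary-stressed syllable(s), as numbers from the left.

Parse left to right into iambic (σˈσ) feet: (gi:.ˈdro) (nu:l.ˈkok) (ko.ˈpa) rol. Syllable 7 is left unfooted.
Foot heads (stressed positions): 2, 4, 6.
End Rule Leftmost: primary stress on the leftmost head = syllable 2.
Secondary stress on 4, 6: gi:.ˈdro.nu:l.ˌkok.ko.ˌpa.rol.

primary 2, secondary 4, 6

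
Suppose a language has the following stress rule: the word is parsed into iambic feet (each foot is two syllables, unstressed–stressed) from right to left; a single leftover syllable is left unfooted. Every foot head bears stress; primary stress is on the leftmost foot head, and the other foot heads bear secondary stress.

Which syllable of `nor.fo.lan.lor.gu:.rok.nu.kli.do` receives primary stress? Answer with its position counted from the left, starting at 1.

3

Parse right to left into iambic (σˈσ) feet: nor (fo.ˈlan) (lor.ˈgu:) (rok.ˈnu) (kli.ˈdo). Syllable 1 is left unfooted.
Foot heads (stressed positions): 3, 5, 7, 9.
End Rule Leftmost: primary stress on the leftmost head = syllable 3.
Primary stress: syllable 3 → nor.fo.ˈlan.lor.gu:.rok.nu.kli.do.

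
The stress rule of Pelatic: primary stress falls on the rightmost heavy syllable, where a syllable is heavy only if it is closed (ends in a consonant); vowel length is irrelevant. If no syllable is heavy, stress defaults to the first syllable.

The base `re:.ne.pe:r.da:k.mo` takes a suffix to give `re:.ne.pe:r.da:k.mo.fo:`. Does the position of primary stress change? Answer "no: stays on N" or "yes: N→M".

Base `re:.ne.pe:r.da:k.mo` (5 syllables):
  Weights: 1 re: L, 2 ne L, 3 pe:r H, 4 da:k H, 5 mo L.
  Heavy syllables in the domain: 3, 4. The rightmost is syllable 4 (da:k).
  → primary stress on syllable 4.
Suffixed `re:.ne.pe:r.da:k.mo.fo:` (6 syllables):
  Weights: 1 re: L, 2 ne L, 3 pe:r H, 4 da:k H, 5 mo L, 6 fo: L.
  Heavy syllables in the domain: 3, 4. The rightmost is syllable 4 (da:k).
  → primary stress on syllable 4.

no: stays on 4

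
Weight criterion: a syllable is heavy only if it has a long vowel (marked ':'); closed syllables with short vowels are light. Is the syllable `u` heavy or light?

light

`u`: short vowel, open (no coda). Short vowel → light.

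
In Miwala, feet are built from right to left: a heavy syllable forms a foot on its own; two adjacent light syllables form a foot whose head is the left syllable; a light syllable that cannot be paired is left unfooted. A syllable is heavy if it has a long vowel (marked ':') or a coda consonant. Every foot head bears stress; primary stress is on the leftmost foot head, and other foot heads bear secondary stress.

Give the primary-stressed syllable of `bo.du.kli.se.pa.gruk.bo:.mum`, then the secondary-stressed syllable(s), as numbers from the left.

primary 2, secondary 4, 6, 7, 8

Weights: 1 bo L, 2 du L, 3 kli L, 4 se L, 5 pa L, 6 gruk H, 7 bo: H, 8 mum H.
Parse right to left (heavy = foot alone; LL = one foot; stranded L unfooted): bo (ˈdu.kli) (ˈse.pa) (ˈgruk) (ˈbo:) (ˈmum).
Foot heads: 2, 4, 6, 7, 8.
Primary stress on the leftmost head = syllable 2.
Secondary stress on 4, 6, 7, 8: bo.ˈdu.kli.ˌse.pa.ˌgruk.ˌbo:.ˌmum.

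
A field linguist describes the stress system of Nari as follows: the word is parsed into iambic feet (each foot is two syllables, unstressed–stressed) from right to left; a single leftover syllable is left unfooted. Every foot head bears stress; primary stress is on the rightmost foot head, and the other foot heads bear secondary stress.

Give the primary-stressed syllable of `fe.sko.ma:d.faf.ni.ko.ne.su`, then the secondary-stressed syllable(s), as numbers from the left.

primary 8, secondary 2, 4, 6

Parse right to left into iambic (σˈσ) feet: (fe.ˈsko) (ma:d.ˈfaf) (ni.ˈko) (ne.ˈsu).
Foot heads (stressed positions): 2, 4, 6, 8.
End Rule Rightmost: primary stress on the rightmost head = syllable 8.
Secondary stress on 2, 4, 6: fe.ˌsko.ma:d.ˌfaf.ni.ˌko.ne.ˈsu.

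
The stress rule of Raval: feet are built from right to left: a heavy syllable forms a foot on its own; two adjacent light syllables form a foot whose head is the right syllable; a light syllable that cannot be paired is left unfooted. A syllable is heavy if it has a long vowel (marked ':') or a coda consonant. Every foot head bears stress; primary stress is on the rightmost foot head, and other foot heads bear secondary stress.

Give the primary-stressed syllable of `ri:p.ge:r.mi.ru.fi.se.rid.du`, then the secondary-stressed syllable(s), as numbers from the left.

Weights: 1 ri:p H, 2 ge:r H, 3 mi L, 4 ru L, 5 fi L, 6 se L, 7 rid H, 8 du L.
Parse right to left (heavy = foot alone; LL = one foot; stranded L unfooted): (ˈri:p) (ˈge:r) (mi.ˈru) (fi.ˈse) (ˈrid) du.
Foot heads: 1, 2, 4, 6, 7.
Primary stress on the rightmost head = syllable 7.
Secondary stress on 1, 2, 4, 6: ˌri:p.ˌge:r.mi.ˌru.fi.ˌse.ˈrid.du.

primary 7, secondary 1, 2, 4, 6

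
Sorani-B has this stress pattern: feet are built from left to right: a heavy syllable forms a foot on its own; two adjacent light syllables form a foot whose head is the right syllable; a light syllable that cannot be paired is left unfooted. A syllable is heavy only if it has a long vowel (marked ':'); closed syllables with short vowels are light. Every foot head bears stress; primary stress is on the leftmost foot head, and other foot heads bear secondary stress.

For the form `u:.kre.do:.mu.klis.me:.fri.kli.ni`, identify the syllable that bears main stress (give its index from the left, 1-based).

Weights: 1 u: H, 2 kre L, 3 do: H, 4 mu L, 5 klis L, 6 me: H, 7 fri L, 8 kli L, 9 ni L.
Parse left to right (heavy = foot alone; LL = one foot; stranded L unfooted): (ˈu:) kre (ˈdo:) (mu.ˈklis) (ˈme:) (fri.ˈkli) ni.
Foot heads: 1, 3, 5, 6, 8.
Primary stress on the leftmost head = syllable 1.
Primary stress: syllable 1 → ˈu:.kre.do:.mu.klis.me:.fri.kli.ni.

1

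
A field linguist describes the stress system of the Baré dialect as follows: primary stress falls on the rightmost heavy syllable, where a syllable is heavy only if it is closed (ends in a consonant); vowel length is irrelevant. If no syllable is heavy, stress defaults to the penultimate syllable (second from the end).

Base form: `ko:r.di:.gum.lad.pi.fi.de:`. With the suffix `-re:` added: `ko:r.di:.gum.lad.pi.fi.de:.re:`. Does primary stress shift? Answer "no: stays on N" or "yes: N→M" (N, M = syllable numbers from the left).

Base `ko:r.di:.gum.lad.pi.fi.de:` (7 syllables):
  Weights: 1 ko:r H, 2 di: L, 3 gum H, 4 lad H, 5 pi L, 6 fi L, 7 de: L.
  Heavy syllables in the domain: 1, 3, 4. The rightmost is syllable 4 (lad).
  → primary stress on syllable 4.
Suffixed `ko:r.di:.gum.lad.pi.fi.de:.re:` (8 syllables):
  Weights: 1 ko:r H, 2 di: L, 3 gum H, 4 lad H, 5 pi L, 6 fi L, 7 de: L, 8 re: L.
  Heavy syllables in the domain: 1, 3, 4. The rightmost is syllable 4 (lad).
  → primary stress on syllable 4.

no: stays on 4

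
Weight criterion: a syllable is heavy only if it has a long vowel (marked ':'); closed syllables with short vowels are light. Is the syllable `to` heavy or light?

light

`to`: short vowel, open (no coda). Short vowel → light.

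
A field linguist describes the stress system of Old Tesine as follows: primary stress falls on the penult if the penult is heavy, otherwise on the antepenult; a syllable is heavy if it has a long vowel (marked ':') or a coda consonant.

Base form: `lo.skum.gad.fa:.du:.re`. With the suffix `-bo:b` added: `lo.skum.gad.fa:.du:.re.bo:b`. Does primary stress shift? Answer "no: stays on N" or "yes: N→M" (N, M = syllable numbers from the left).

no: stays on 5

Base `lo.skum.gad.fa:.du:.re` (6 syllables):
  Weights: 4 fa: H, 5 du: H, 6 re L.
  The penult (syllable 5, du:) is heavy, so it takes stress.
  → primary stress on syllable 5.
Suffixed `lo.skum.gad.fa:.du:.re.bo:b` (7 syllables):
  Weights: 5 du: H, 6 re L, 7 bo:b H.
  The penult (syllable 6, re) is light, so stress falls on the antepenult (syllable 5, du:).
  → primary stress on syllable 5.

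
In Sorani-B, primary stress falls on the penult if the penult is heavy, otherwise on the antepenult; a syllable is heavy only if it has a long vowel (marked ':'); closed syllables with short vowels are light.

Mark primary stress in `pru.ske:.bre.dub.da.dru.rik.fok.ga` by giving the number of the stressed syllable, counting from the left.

Weights: 7 rik L, 8 fok L, 9 ga L.
The penult (syllable 8, fok) is light, so stress falls on the antepenult (syllable 7, rik).
Primary stress: syllable 7 → pru.ske:.bre.dub.da.dru.ˈrik.fok.ga.

7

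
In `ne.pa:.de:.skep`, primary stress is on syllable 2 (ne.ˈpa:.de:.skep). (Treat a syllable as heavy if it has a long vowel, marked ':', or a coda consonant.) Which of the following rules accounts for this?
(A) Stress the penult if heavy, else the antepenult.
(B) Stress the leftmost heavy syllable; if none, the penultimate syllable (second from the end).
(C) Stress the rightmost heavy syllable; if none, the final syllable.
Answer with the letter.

B

Rule A → syllable 3 (observed: 2).
Rule B → syllable 2 ✓.
Rule C → syllable 4 (observed: 2).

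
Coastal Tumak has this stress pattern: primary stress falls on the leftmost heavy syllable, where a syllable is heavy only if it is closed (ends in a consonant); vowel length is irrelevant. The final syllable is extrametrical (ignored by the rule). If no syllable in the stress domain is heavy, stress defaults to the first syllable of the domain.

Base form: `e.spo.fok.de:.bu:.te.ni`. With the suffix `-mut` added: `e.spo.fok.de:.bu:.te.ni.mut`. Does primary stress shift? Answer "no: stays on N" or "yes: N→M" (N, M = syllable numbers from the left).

no: stays on 3

Base `e.spo.fok.de:.bu:.te.ni` (7 syllables):
  The final syllable (7, ni) is extrametrical; the stress domain is syllables 1–6.
  Weights: 1 e L, 2 spo L, 3 fok H, 4 de: L, 5 bu: L, 6 te L.
  Heavy syllables in the domain: 3. The leftmost is syllable 3 (fok).
  → primary stress on syllable 3.
Suffixed `e.spo.fok.de:.bu:.te.ni.mut` (8 syllables):
  The final syllable (8, mut) is extrametrical; the stress domain is syllables 1–7.
  Weights: 1 e L, 2 spo L, 3 fok H, 4 de: L, 5 bu: L, 6 te L, 7 ni L.
  Heavy syllables in the domain: 3. The leftmost is syllable 3 (fok).
  → primary stress on syllable 3.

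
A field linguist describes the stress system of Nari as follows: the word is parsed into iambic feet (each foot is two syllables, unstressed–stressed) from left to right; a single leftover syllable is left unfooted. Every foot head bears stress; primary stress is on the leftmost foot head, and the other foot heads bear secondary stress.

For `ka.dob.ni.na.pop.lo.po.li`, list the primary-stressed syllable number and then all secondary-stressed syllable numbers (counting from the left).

primary 2, secondary 4, 6, 8

Parse left to right into iambic (σˈσ) feet: (ka.ˈdob) (ni.ˈna) (pop.ˈlo) (po.ˈli).
Foot heads (stressed positions): 2, 4, 6, 8.
End Rule Leftmost: primary stress on the leftmost head = syllable 2.
Secondary stress on 4, 6, 8: ka.ˈdob.ni.ˌna.pop.ˌlo.po.ˌli.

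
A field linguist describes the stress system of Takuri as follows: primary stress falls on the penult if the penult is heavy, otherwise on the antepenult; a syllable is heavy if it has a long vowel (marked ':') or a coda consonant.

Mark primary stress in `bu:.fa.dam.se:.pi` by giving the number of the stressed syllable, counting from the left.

Weights: 3 dam H, 4 se: H, 5 pi L.
The penult (syllable 4, se:) is heavy, so it takes stress.
Primary stress: syllable 4 → bu:.fa.dam.ˈse:.pi.

4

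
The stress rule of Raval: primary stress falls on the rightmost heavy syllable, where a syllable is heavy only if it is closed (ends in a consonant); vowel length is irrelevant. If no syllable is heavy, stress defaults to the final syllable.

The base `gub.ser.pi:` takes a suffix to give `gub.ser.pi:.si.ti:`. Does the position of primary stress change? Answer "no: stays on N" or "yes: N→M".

no: stays on 2

Base `gub.ser.pi:` (3 syllables):
  Weights: 1 gub H, 2 ser H, 3 pi: L.
  Heavy syllables in the domain: 1, 2. The rightmost is syllable 2 (ser).
  → primary stress on syllable 2.
Suffixed `gub.ser.pi:.si.ti:` (5 syllables):
  Weights: 1 gub H, 2 ser H, 3 pi: L, 4 si L, 5 ti: L.
  Heavy syllables in the domain: 1, 2. The rightmost is syllable 2 (ser).
  → primary stress on syllable 2.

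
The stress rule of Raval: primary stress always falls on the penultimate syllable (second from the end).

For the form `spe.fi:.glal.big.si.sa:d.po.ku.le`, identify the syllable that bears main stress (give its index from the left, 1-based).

8

The word has 9 syllables; the penultimate syllable (second from the end) is syllable 8 (ku).
Primary stress: syllable 8 → spe.fi:.glal.big.si.sa:d.po.ˈku.le.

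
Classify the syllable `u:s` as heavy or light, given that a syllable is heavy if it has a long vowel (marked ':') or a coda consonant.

heavy

`u:s`: long vowel, closed (coda /s/). Long vowel and closed → heavy.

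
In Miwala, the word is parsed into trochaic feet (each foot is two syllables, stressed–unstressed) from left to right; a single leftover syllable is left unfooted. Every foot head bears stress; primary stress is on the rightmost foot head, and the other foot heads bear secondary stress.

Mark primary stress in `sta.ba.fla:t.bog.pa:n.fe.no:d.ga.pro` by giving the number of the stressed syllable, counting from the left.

7

Parse left to right into trochaic (ˈσσ) feet: (ˈsta.ba) (ˈfla:t.bog) (ˈpa:n.fe) (ˈno:d.ga) pro. Syllable 9 is left unfooted.
Foot heads (stressed positions): 1, 3, 5, 7.
End Rule Rightmost: primary stress on the rightmost head = syllable 7.
Primary stress: syllable 7 → sta.ba.fla:t.bog.pa:n.fe.ˈno:d.ga.pro.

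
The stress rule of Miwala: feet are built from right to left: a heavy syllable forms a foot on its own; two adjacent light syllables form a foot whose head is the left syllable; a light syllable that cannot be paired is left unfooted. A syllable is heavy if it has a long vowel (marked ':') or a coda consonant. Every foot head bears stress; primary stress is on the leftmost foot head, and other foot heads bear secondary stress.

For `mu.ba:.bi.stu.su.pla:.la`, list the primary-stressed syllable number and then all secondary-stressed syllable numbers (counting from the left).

primary 2, secondary 4, 6

Weights: 1 mu L, 2 ba: H, 3 bi L, 4 stu L, 5 su L, 6 pla: H, 7 la L.
Parse right to left (heavy = foot alone; LL = one foot; stranded L unfooted): mu (ˈba:) bi (ˈstu.su) (ˈpla:) la.
Foot heads: 2, 4, 6.
Primary stress on the leftmost head = syllable 2.
Secondary stress on 4, 6: mu.ˈba:.bi.ˌstu.su.ˌpla:.la.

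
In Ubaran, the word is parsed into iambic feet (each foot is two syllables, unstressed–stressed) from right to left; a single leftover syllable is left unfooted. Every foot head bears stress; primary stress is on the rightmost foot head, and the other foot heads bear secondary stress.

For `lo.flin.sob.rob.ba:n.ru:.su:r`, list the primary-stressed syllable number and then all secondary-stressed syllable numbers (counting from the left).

Parse right to left into iambic (σˈσ) feet: lo (flin.ˈsob) (rob.ˈba:n) (ru:.ˈsu:r). Syllable 1 is left unfooted.
Foot heads (stressed positions): 3, 5, 7.
End Rule Rightmost: primary stress on the rightmost head = syllable 7.
Secondary stress on 3, 5: lo.flin.ˌsob.rob.ˌba:n.ru:.ˈsu:r.

primary 7, secondary 3, 5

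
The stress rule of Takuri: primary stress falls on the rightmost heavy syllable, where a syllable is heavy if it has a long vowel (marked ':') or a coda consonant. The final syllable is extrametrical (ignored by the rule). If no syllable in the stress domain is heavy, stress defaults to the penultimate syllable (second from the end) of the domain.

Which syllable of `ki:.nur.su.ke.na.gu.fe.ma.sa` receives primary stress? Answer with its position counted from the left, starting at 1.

The final syllable (9, sa) is extrametrical; the stress domain is syllables 1–8.
Weights: 1 ki: H, 2 nur H, 3 su L, 4 ke L, 5 na L, 6 gu L, 7 fe L, 8 ma L.
Heavy syllables in the domain: 1, 2. The rightmost is syllable 2 (nur).
Primary stress: syllable 2 → ki:.ˈnur.su.ke.na.gu.fe.ma.sa.

2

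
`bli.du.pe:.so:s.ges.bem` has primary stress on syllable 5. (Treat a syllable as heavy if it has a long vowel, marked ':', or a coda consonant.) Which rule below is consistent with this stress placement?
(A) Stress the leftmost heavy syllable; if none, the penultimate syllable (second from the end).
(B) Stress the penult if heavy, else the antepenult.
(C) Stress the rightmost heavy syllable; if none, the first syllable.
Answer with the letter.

B

Rule A → syllable 3 (observed: 5).
Rule B → syllable 5 ✓.
Rule C → syllable 6 (observed: 5).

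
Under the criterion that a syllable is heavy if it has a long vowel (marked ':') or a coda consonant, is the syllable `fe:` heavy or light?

heavy

`fe:`: long vowel, open (no coda). Long vowel → heavy.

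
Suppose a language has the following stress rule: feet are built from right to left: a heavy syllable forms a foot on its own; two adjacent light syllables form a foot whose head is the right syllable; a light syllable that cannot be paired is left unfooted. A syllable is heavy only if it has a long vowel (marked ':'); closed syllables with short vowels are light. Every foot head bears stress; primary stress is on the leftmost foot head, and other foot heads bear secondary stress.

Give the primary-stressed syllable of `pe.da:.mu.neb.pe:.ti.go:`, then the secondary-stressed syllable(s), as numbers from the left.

Weights: 1 pe L, 2 da: H, 3 mu L, 4 neb L, 5 pe: H, 6 ti L, 7 go: H.
Parse right to left (heavy = foot alone; LL = one foot; stranded L unfooted): pe (ˈda:) (mu.ˈneb) (ˈpe:) ti (ˈgo:).
Foot heads: 2, 4, 5, 7.
Primary stress on the leftmost head = syllable 2.
Secondary stress on 4, 5, 7: pe.ˈda:.mu.ˌneb.ˌpe:.ti.ˌgo:.

primary 2, secondary 4, 5, 7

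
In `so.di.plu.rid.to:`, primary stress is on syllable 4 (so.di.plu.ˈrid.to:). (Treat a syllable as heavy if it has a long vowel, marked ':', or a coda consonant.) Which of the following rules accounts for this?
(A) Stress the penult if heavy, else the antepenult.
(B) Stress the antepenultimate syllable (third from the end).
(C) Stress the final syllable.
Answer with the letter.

Rule A → syllable 4 ✓.
Rule B → syllable 3 (observed: 4).
Rule C → syllable 5 (observed: 4).

A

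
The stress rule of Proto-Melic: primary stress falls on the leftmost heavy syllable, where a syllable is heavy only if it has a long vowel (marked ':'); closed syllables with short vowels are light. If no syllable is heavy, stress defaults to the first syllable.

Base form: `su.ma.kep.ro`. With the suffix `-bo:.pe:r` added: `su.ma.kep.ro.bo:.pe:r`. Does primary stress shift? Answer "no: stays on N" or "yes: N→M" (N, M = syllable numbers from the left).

Base `su.ma.kep.ro` (4 syllables):
  Weights: 1 su L, 2 ma L, 3 kep L, 4 ro L.
  No heavy syllable in the domain; default to the first syllable = syllable 1.
  → primary stress on syllable 1.
Suffixed `su.ma.kep.ro.bo:.pe:r` (6 syllables):
  Weights: 1 su L, 2 ma L, 3 kep L, 4 ro L, 5 bo: H, 6 pe:r H.
  Heavy syllables in the domain: 5, 6. The leftmost is syllable 5 (bo:).
  → primary stress on syllable 5.

yes: 1→5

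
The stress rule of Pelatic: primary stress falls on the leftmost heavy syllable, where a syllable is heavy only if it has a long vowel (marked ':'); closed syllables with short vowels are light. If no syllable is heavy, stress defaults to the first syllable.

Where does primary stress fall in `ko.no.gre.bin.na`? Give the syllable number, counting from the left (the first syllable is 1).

1

Weights: 1 ko L, 2 no L, 3 gre L, 4 bin L, 5 na L.
No heavy syllable in the domain; default to the first syllable = syllable 1.
Primary stress: syllable 1 → ˈko.no.gre.bin.na.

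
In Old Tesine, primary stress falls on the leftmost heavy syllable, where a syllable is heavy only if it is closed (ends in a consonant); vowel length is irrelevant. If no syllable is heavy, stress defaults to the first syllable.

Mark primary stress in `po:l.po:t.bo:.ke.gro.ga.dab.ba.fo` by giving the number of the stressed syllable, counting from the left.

Weights: 1 po:l H, 2 po:t H, 3 bo: L, 4 ke L, 5 gro L, 6 ga L, 7 dab H, 8 ba L, 9 fo L.
Heavy syllables in the domain: 1, 2, 7. The leftmost is syllable 1 (po:l).
Primary stress: syllable 1 → ˈpo:l.po:t.bo:.ke.gro.ga.dab.ba.fo.

1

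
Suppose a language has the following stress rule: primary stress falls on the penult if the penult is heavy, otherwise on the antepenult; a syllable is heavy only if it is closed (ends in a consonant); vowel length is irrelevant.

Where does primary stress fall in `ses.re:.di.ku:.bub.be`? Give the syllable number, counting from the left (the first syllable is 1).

5

Weights: 4 ku: L, 5 bub H, 6 be L.
The penult (syllable 5, bub) is heavy, so it takes stress.
Primary stress: syllable 5 → ses.re:.di.ku:.ˈbub.be.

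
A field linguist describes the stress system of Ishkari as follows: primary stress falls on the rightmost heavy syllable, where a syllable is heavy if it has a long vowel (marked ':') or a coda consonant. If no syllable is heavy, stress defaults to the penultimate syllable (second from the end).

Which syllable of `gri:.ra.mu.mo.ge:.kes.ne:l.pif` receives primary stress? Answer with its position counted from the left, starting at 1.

Weights: 1 gri: H, 2 ra L, 3 mu L, 4 mo L, 5 ge: H, 6 kes H, 7 ne:l H, 8 pif H.
Heavy syllables in the domain: 1, 5, 6, 7, 8. The rightmost is syllable 8 (pif).
Primary stress: syllable 8 → gri:.ra.mu.mo.ge:.kes.ne:l.ˈpif.

8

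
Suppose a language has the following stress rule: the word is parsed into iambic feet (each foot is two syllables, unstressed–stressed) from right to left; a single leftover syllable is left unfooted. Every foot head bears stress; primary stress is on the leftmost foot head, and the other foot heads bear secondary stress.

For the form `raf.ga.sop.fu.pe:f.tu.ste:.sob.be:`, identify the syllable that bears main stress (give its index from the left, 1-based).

Parse right to left into iambic (σˈσ) feet: raf (ga.ˈsop) (fu.ˈpe:f) (tu.ˈste:) (sob.ˈbe:). Syllable 1 is left unfooted.
Foot heads (stressed positions): 3, 5, 7, 9.
End Rule Leftmost: primary stress on the leftmost head = syllable 3.
Primary stress: syllable 3 → raf.ga.ˈsop.fu.pe:f.tu.ste:.sob.be:.

3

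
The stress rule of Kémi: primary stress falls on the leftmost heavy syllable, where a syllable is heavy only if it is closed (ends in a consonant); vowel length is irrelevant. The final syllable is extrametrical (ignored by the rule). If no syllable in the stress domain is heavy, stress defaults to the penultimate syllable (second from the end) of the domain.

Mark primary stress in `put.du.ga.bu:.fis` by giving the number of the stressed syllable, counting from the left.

1

The final syllable (5, fis) is extrametrical; the stress domain is syllables 1–4.
Weights: 1 put H, 2 du L, 3 ga L, 4 bu: L.
Heavy syllables in the domain: 1. The leftmost is syllable 1 (put).
Primary stress: syllable 1 → ˈput.du.ga.bu:.fis.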